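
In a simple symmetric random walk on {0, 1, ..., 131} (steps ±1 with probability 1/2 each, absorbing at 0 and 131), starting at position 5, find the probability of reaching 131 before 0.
P(hit 131 before 0) = 5/131

Let u_k = P(hit 131 before 0 | start at k). Then u_0 = 0, u_131 = 1, and u_k = u_{k-1}/2 + u_{k+1}/2 for 1 ≤ k ≤ 130. This harmonic recurrence is solved by u_k = k/131, giving u_5 = 5/131.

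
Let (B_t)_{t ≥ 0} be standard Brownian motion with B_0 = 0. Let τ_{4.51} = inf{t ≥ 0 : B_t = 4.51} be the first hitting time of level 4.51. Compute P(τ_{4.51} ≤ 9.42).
P(τ_{4.51} ≤ 9.42) = 2(1 − Φ(4.51/√9.42)) = 2(1 − Φ(1.4694)) ≈ 0.1417

By the reflection principle for standard BM, P(τ_b ≤ t) = 2 · P(B_t ≥ b). Since B_t ~ N(0, t), P(B_t ≥ 4.51) = 1 − Φ(4.51/√t) = 1 − Φ(4.51/√9.42) = 1 − Φ(1.4694) ≈ 0.07086. Doubling: P(τ_{4.51} ≤ 9.42) ≈ 2 · 0.07086 = 0.14172 ≈ 0.1417.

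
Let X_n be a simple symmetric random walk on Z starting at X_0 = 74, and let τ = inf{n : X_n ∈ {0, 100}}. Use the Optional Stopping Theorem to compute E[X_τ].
E[X_τ] = 74

X_n is a martingale and τ is a bounded-mean stopping time (indeed τ is finite a.s. with bounded expectation since the walk is in a bounded region). By the OST, E[X_τ] = E[X_0] = 74. Equivalently: E[X_τ] = 100 · P(hit 100 first) + 0 · P(hit 0 first) = 100 · (74/100) = 74.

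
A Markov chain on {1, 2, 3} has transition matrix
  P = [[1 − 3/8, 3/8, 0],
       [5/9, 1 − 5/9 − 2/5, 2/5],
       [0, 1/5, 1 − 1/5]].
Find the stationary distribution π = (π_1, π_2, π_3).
π = (40/121, 27/121, 54/121)

This is a birth-death chain on three states, which satisfies detailed balance: π_1 · P_{12} = π_2 · P_{21} and π_2 · P_{23} = π_3 · P_{32}.
From π_1 · 3/8 = π_2 · 5/9: π_2/π_1 = (3/8)/(5/9) = 27/40.
From π_2 · 2/5 = π_3 · 1/5: π_3/π_2 = (2/5)/(1/5) = 2.
Take π_1 proportional to 1; then unnormalized π = (1, 27/40, 27/20). Normalize by dividing by the sum 121/40:
  π = (40/121, 27/121, 54/121).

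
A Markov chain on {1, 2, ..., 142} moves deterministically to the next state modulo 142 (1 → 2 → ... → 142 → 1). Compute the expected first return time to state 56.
E[T_56 | X_0 = 56] = 142

The chain cycles deterministically, so starting at state 56 it returns in exactly 142 steps. Equivalently, the stationary distribution is uniform π_j = 1/142 for every state j, so by Kac's formula E[T_56] = 1/π_56 = 142.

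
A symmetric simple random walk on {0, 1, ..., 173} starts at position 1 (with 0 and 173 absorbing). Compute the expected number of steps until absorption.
E[τ | X_0 = 1] = 172

Let v_k = E[τ | X_0 = k]. Boundary: v_0 = v_173 = 0. Recurrence: v_k = 1 + (v_{k-1} + v_{k+1})/2 for 1 ≤ k ≤ 172. The particular solution to v_k − (v_{k-1} + v_{k+1})/2 = 1 is v_k = −k^2. Adding homogeneous solution A + B k and matching boundaries gives v_k = k (173 − k). Substituting k = 1: v_1 = 1 · 172 = 172.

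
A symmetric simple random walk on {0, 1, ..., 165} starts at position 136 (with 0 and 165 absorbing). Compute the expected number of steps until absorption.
E[τ | X_0 = 136] = 3944

Let v_k = E[τ | X_0 = k]. Boundary: v_0 = v_165 = 0. Recurrence: v_k = 1 + (v_{k-1} + v_{k+1})/2 for 1 ≤ k ≤ 164. The particular solution to v_k − (v_{k-1} + v_{k+1})/2 = 1 is v_k = −k^2. Adding homogeneous solution A + B k and matching boundaries gives v_k = k (165 − k). Substituting k = 136: v_136 = 136 · 29 = 3944.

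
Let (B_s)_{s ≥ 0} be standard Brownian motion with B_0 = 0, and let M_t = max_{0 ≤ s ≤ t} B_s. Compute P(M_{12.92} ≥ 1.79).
P(M_{12.92} ≥ 1.79) = 2·P(B_{12.92} ≥ 1.79) = 2(1 − Φ(1.79/√12.92)) ≈ 0.6185

By the reflection principle for Brownian motion, P(M_t ≥ a) = 2 · P(B_t ≥ a) for a ≥ 0. Since B_t ~ N(0, t), P(B_t ≥ 1.79) = 1 − Φ(1.79/√t) = 1 − Φ(1.79/√12.92) = 1 − Φ(0.4980). So
  P(M_{12.92} ≥ 1.79) = 2(1 − Φ(0.4980)) ≈ 0.6185.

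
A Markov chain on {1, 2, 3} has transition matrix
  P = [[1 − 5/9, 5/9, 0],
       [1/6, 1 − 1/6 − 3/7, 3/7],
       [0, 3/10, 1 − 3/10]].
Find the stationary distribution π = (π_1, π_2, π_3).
π = (21/191, 70/191, 100/191)

This is a birth-death chain on three states, which satisfies detailed balance: π_1 · P_{12} = π_2 · P_{21} and π_2 · P_{23} = π_3 · P_{32}.
From π_1 · 5/9 = π_2 · 1/6: π_2/π_1 = (5/9)/(1/6) = 10/3.
From π_2 · 3/7 = π_3 · 3/10: π_3/π_2 = (3/7)/(3/10) = 10/7.
Take π_1 proportional to 1; then unnormalized π = (1, 10/3, 100/21). Normalize by dividing by the sum 191/21:
  π = (21/191, 70/191, 100/191).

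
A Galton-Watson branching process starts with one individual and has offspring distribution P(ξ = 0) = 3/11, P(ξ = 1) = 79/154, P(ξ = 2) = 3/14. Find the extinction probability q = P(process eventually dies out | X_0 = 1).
q = 1

Mean offspring μ = 0·3/11 + 1·79/154 + 2·3/14 = 145/154 ≤ 1. For μ ≤ 1 with offspring not concentrated at 1, the Galton-Watson process goes extinct almost surely, so q = 1.
(Algebraic check: The pgf is f(s) = 3/11 + 79/154·s + 3/14·s². The extinction probability q is the smallest fixed point of f in [0, 1]. Setting s = f(s):
  3/14·s² + (79/154 − 1)·s + 3/11 = 0
  3/14·s² − (3/11 + 3/14)·s + 3/11 = 0
which factors as (s − 1)·(3/14·s − 3/11) = 0, giving roots s = 1 and s = (3/11)/(3/14) = 14/11. Since 14/11 ≥ 1, the smallest root in [0, 1] is s = 1.)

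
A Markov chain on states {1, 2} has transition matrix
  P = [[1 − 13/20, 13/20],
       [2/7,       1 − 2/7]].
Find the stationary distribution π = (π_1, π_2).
π_1 = 40/131, π_2 = 91/131

Solve πP = π with π_1 + π_2 = 1. From πP = π: π_1 · (1 − 13/20) + π_2 · 2/7 = π_1 ⇒ π_2 · 2/7 = π_1 · 13/20 ⇒ π_2/π_1 = (13/20)/(2/7) = 91/40. Together with π_1 + π_2 = 1:
  π_1 = (2/7)/(13/20 + 2/7) = (2/7)/(131/140) = 40/131,
  π_2 = (13/20)/(13/20 + 2/7) = (13/20)/(131/140) = 91/131.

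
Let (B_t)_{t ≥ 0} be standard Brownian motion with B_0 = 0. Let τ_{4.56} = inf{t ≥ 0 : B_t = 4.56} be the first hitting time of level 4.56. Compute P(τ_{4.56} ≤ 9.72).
P(τ_{4.56} ≤ 9.72) = 2(1 − Φ(4.56/√9.72)) = 2(1 − Φ(1.4626)) ≈ 0.1436

By the reflection principle for standard BM, P(τ_b ≤ t) = 2 · P(B_t ≥ b). Since B_t ~ N(0, t), P(B_t ≥ 4.56) = 1 − Φ(4.56/√t) = 1 − Φ(4.56/√9.72) = 1 − Φ(1.4626) ≈ 0.07179. Doubling: P(τ_{4.56} ≤ 9.72) ≈ 2 · 0.07179 = 0.14358 ≈ 0.1436.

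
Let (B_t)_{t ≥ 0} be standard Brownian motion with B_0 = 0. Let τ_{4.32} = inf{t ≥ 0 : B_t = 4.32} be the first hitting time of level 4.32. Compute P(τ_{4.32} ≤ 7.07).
P(τ_{4.32} ≤ 7.07) = 2(1 − Φ(4.32/√7.07)) = 2(1 − Φ(1.6247)) ≈ 0.1042

By the reflection principle for standard BM, P(τ_b ≤ t) = 2 · P(B_t ≥ b). Since B_t ~ N(0, t), P(B_t ≥ 4.32) = 1 − Φ(4.32/√t) = 1 − Φ(4.32/√7.07) = 1 − Φ(1.6247) ≈ 0.05211. Doubling: P(τ_{4.32} ≤ 7.07) ≈ 2 · 0.05211 = 0.10422 ≈ 0.1042.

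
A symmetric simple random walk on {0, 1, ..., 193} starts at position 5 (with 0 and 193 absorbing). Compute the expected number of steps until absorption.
E[τ | X_0 = 5] = 940

Let v_k = E[τ | X_0 = k]. Boundary: v_0 = v_193 = 0. Recurrence: v_k = 1 + (v_{k-1} + v_{k+1})/2 for 1 ≤ k ≤ 192. The particular solution to v_k − (v_{k-1} + v_{k+1})/2 = 1 is v_k = −k^2. Adding homogeneous solution A + B k and matching boundaries gives v_k = k (193 − k). Substituting k = 5: v_5 = 5 · 188 = 940.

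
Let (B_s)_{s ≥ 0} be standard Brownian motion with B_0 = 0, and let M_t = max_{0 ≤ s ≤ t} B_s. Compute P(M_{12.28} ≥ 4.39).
P(M_{12.28} ≥ 4.39) = 2·P(B_{12.28} ≥ 4.39) = 2(1 − Φ(4.39/√12.28)) ≈ 0.2103

By the reflection principle for Brownian motion, P(M_t ≥ a) = 2 · P(B_t ≥ a) for a ≥ 0. Since B_t ~ N(0, t), P(B_t ≥ 4.39) = 1 − Φ(4.39/√t) = 1 − Φ(4.39/√12.28) = 1 − Φ(1.2528). So
  P(M_{12.28} ≥ 4.39) = 2(1 − Φ(1.2528)) ≈ 0.2103.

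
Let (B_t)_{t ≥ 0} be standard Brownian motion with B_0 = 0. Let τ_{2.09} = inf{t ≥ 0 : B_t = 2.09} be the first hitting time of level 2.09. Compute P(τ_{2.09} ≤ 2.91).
P(τ_{2.09} ≤ 2.91) = 2(1 − Φ(2.09/√2.91)) = 2(1 − Φ(1.2252)) ≈ 0.2205

By the reflection principle for standard BM, P(τ_b ≤ t) = 2 · P(B_t ≥ b). Since B_t ~ N(0, t), P(B_t ≥ 2.09) = 1 − Φ(2.09/√t) = 1 − Φ(2.09/√2.91) = 1 − Φ(1.2252) ≈ 0.11025. Doubling: P(τ_{2.09} ≤ 2.91) ≈ 2 · 0.11025 = 0.22050 ≈ 0.2205.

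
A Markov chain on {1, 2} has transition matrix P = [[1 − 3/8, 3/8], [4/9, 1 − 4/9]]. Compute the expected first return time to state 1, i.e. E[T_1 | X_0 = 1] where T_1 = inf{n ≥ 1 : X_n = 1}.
E[T_1 | X_0 = 1] = 1/π_1 = 59/32

For an irreducible recurrent Markov chain with stationary distribution π, E[T_i | X_0 = i] = 1/π_i (Kac's formula). Here π_1 = (4/9)/(3/8 + 4/9) = (4/9)/(59/72) = 32/59, so E[T_1 | X_0 = 1] = 1/π_1 = (3/8 + 4/9)/(4/9) = (59/72)/(4/9) = 59/32.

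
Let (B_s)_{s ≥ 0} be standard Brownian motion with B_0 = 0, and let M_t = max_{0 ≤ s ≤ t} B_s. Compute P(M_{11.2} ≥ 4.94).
P(M_{11.2} ≥ 4.94) = 2·P(B_{11.2} ≥ 4.94) = 2(1 − Φ(4.94/√11.2)) ≈ 0.1399

By the reflection principle for Brownian motion, P(M_t ≥ a) = 2 · P(B_t ≥ a) for a ≥ 0. Since B_t ~ N(0, t), P(B_t ≥ 4.94) = 1 − Φ(4.94/√t) = 1 − Φ(4.94/√11.2) = 1 − Φ(1.4761). So
  P(M_{11.2} ≥ 4.94) = 2(1 − Φ(1.4761)) ≈ 0.1399.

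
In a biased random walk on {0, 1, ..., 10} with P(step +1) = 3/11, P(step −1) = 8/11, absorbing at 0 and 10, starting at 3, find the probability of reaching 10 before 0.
P(hit 10 before 0) = (1 − (8/3)^3) / (1 − (8/3)^10) = 212139/214736555

Let u_k denote P(reach 10 before 0 | start at k). Boundary: u_0 = 0, u_10 = 1. Recurrence: u_k = 3/11·u_{k+1} + 8/11·u_{k-1} for 1 ≤ k ≤ 9. Try u_k = A + B·r^k with r = q/p = (8/11)/(3/11) = 8/3. Substitution satisfies the recurrence; boundary conditions give:
  u_k = (1 − r^k) / (1 − r^N) = (1 − (8/3)^3) / (1 − (8/3)^10) = 212139/214736555.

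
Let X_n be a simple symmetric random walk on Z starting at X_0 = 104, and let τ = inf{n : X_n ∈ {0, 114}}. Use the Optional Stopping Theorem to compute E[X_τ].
E[X_τ] = 104

X_n is a martingale and τ is a bounded-mean stopping time (indeed τ is finite a.s. with bounded expectation since the walk is in a bounded region). By the OST, E[X_τ] = E[X_0] = 104. Equivalently: E[X_τ] = 114 · P(hit 114 first) + 0 · P(hit 0 first) = 114 · (104/114) = 104.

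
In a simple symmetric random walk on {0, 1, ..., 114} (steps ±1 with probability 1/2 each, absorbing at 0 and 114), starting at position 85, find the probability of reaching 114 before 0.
P(hit 114 before 0) = 85/114

Let u_k = P(hit 114 before 0 | start at k). Then u_0 = 0, u_114 = 1, and u_k = u_{k-1}/2 + u_{k+1}/2 for 1 ≤ k ≤ 113. This harmonic recurrence is solved by u_k = k/114, giving u_85 = 85/114.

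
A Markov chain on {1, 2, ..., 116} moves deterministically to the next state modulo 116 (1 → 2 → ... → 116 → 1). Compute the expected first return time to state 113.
E[T_113 | X_0 = 113] = 116

The chain cycles deterministically, so starting at state 113 it returns in exactly 116 steps. Equivalently, the stationary distribution is uniform π_j = 1/116 for every state j, so by Kac's formula E[T_113] = 1/π_113 = 116.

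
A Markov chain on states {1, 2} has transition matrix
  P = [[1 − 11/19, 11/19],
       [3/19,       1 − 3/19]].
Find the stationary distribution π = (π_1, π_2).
π_1 = 3/14, π_2 = 11/14

Solve πP = π with π_1 + π_2 = 1. From πP = π: π_1 · (1 − 11/19) + π_2 · 3/19 = π_1 ⇒ π_2 · 3/19 = π_1 · 11/19 ⇒ π_2/π_1 = (11/19)/(3/19) = 11/3. Together with π_1 + π_2 = 1:
  π_1 = (3/19)/(11/19 + 3/19) = (3/19)/(14/19) = 3/14,
  π_2 = (11/19)/(11/19 + 3/19) = (11/19)/(14/19) = 11/14.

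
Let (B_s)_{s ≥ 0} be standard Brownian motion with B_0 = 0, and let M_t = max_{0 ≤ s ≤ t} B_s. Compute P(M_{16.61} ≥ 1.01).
P(M_{16.61} ≥ 1.01) = 2·P(B_{16.61} ≥ 1.01) = 2(1 − Φ(1.01/√16.61)) ≈ 0.8043

By the reflection principle for Brownian motion, P(M_t ≥ a) = 2 · P(B_t ≥ a) for a ≥ 0. Since B_t ~ N(0, t), P(B_t ≥ 1.01) = 1 − Φ(1.01/√t) = 1 − Φ(1.01/√16.61) = 1 − Φ(0.2478). So
  P(M_{16.61} ≥ 1.01) = 2(1 − Φ(0.2478)) ≈ 0.8043.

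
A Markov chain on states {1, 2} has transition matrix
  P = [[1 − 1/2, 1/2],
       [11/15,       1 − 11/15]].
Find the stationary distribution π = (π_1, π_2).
π_1 = 22/37, π_2 = 15/37

Solve πP = π with π_1 + π_2 = 1. From πP = π: π_1 · (1 − 1/2) + π_2 · 11/15 = π_1 ⇒ π_2 · 11/15 = π_1 · 1/2 ⇒ π_2/π_1 = (1/2)/(11/15) = 15/22. Together with π_1 + π_2 = 1:
  π_1 = (11/15)/(1/2 + 11/15) = (11/15)/(37/30) = 22/37,
  π_2 = (1/2)/(1/2 + 11/15) = (1/2)/(37/30) = 15/37.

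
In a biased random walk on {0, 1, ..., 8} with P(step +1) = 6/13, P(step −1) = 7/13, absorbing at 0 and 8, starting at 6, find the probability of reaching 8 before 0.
P(hit 8 before 0) = (1 − (7/6)^6) / (1 − (7/6)^8) = 196596/314245

Let u_k denote P(reach 8 before 0 | start at k). Boundary: u_0 = 0, u_8 = 1. Recurrence: u_k = 6/13·u_{k+1} + 7/13·u_{k-1} for 1 ≤ k ≤ 7. Try u_k = A + B·r^k with r = q/p = (7/13)/(6/13) = 7/6. Substitution satisfies the recurrence; boundary conditions give:
  u_k = (1 − r^k) / (1 − r^N) = (1 − (7/6)^6) / (1 − (7/6)^8) = 196596/314245.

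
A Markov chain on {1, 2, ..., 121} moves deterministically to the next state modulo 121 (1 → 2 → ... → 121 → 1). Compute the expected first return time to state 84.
E[T_84 | X_0 = 84] = 121

The chain cycles deterministically, so starting at state 84 it returns in exactly 121 steps. Equivalently, the stationary distribution is uniform π_j = 1/121 for every state j, so by Kac's formula E[T_84] = 1/π_84 = 121.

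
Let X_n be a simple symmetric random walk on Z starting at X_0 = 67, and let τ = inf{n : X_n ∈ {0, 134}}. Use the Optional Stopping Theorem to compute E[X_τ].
E[X_τ] = 67

X_n is a martingale and τ is a bounded-mean stopping time (indeed τ is finite a.s. with bounded expectation since the walk is in a bounded region). By the OST, E[X_τ] = E[X_0] = 67. Equivalently: E[X_τ] = 134 · P(hit 134 first) + 0 · P(hit 0 first) = 134 · (67/134) = 67.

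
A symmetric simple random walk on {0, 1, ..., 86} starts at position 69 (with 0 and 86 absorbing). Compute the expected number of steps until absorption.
E[τ | X_0 = 69] = 1173

Let v_k = E[τ | X_0 = k]. Boundary: v_0 = v_86 = 0. Recurrence: v_k = 1 + (v_{k-1} + v_{k+1})/2 for 1 ≤ k ≤ 85. The particular solution to v_k − (v_{k-1} + v_{k+1})/2 = 1 is v_k = −k^2. Adding homogeneous solution A + B k and matching boundaries gives v_k = k (86 − k). Substituting k = 69: v_69 = 69 · 17 = 1173.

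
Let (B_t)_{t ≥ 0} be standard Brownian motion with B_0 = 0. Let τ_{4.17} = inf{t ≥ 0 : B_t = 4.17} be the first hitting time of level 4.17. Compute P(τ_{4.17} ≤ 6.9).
P(τ_{4.17} ≤ 6.9) = 2(1 − Φ(4.17/√6.9)) = 2(1 − Φ(1.5875)) ≈ 0.1124

By the reflection principle for standard BM, P(τ_b ≤ t) = 2 · P(B_t ≥ b). Since B_t ~ N(0, t), P(B_t ≥ 4.17) = 1 − Φ(4.17/√t) = 1 − Φ(4.17/√6.9) = 1 − Φ(1.5875) ≈ 0.05620. Doubling: P(τ_{4.17} ≤ 6.9) ≈ 2 · 0.05620 = 0.11240 ≈ 0.1124.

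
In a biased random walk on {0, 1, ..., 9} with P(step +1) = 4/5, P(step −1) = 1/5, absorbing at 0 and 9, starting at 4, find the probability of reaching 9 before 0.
P(hit 9 before 0) = (1 − (1/4)^4) / (1 − (1/4)^9) = 87040/87381

Let u_k denote P(reach 9 before 0 | start at k). Boundary: u_0 = 0, u_9 = 1. Recurrence: u_k = 4/5·u_{k+1} + 1/5·u_{k-1} for 1 ≤ k ≤ 8. Try u_k = A + B·r^k with r = q/p = (1/5)/(4/5) = 1/4. Substitution satisfies the recurrence; boundary conditions give:
  u_k = (1 − r^k) / (1 − r^N) = (1 − (1/4)^4) / (1 − (1/4)^9) = 87040/87381.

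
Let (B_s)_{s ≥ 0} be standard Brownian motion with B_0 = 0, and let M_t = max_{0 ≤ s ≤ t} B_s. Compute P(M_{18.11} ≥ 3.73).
P(M_{18.11} ≥ 3.73) = 2·P(B_{18.11} ≥ 3.73) = 2(1 − Φ(3.73/√18.11)) ≈ 0.3808

By the reflection principle for Brownian motion, P(M_t ≥ a) = 2 · P(B_t ≥ a) for a ≥ 0. Since B_t ~ N(0, t), P(B_t ≥ 3.73) = 1 − Φ(3.73/√t) = 1 − Φ(3.73/√18.11) = 1 − Φ(0.8765). So
  P(M_{18.11} ≥ 3.73) = 2(1 − Φ(0.8765)) ≈ 0.3808.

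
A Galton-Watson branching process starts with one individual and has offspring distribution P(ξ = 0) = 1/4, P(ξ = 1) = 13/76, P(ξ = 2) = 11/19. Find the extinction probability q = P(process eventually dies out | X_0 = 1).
q = 19/44

The pgf is f(s) = 1/4 + 13/76·s + 11/19·s². The extinction probability q is the smallest fixed point of f in [0, 1]. Setting s = f(s):
  11/19·s² + (13/76 − 1)·s + 1/4 = 0
  11/19·s² − (1/4 + 11/19)·s + 1/4 = 0
which factors as (s − 1)·(11/19·s − 1/4) = 0, giving roots s = 1 and s = (1/4)/(11/19) = 19/44.
Mean offspring μ = 13/76 + 2·11/19 = 101/76 > 1 (supercritical), so q < 1. The extinction probability is the smaller root: q = (1/4)/(11/19) = 19/44.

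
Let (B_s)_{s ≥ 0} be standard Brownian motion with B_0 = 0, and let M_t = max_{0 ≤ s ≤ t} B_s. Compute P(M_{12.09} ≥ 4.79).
P(M_{12.09} ≥ 4.79) = 2·P(B_{12.09} ≥ 4.79) = 2(1 − Φ(4.79/√12.09)) ≈ 0.1683

By the reflection principle for Brownian motion, P(M_t ≥ a) = 2 · P(B_t ≥ a) for a ≥ 0. Since B_t ~ N(0, t), P(B_t ≥ 4.79) = 1 − Φ(4.79/√t) = 1 − Φ(4.79/√12.09) = 1 − Φ(1.3776). So
  P(M_{12.09} ≥ 4.79) = 2(1 − Φ(1.3776)) ≈ 0.1683.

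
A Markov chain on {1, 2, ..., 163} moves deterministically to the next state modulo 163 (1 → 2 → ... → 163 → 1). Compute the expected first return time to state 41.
E[T_41 | X_0 = 41] = 163

The chain cycles deterministically, so starting at state 41 it returns in exactly 163 steps. Equivalently, the stationary distribution is uniform π_j = 1/163 for every state j, so by Kac's formula E[T_41] = 1/π_41 = 163.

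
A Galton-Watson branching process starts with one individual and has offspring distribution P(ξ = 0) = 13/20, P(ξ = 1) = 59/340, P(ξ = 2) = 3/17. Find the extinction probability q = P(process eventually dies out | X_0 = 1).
q = 1

Mean offspring μ = 0·13/20 + 1·59/340 + 2·3/17 = 179/340 ≤ 1. For μ ≤ 1 with offspring not concentrated at 1, the Galton-Watson process goes extinct almost surely, so q = 1.
(Algebraic check: The pgf is f(s) = 13/20 + 59/340·s + 3/17·s². The extinction probability q is the smallest fixed point of f in [0, 1]. Setting s = f(s):
  3/17·s² + (59/340 − 1)·s + 13/20 = 0
  3/17·s² − (13/20 + 3/17)·s + 13/20 = 0
which factors as (s − 1)·(3/17·s − 13/20) = 0, giving roots s = 1 and s = (13/20)/(3/17) = 221/60. Since 221/60 ≥ 1, the smallest root in [0, 1] is s = 1.)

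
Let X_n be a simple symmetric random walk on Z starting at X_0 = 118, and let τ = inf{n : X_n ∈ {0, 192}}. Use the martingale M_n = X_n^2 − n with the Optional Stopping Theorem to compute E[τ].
E[τ] = 8732

M_n = X_n^2 − n is a martingale (since E[X_{n+1}^2 | F_n] = X_n^2 + 1). By OST (τ has finite mean in a bounded region), E[M_τ] = E[M_0] = X_0^2 − 0 = 118^2 = 13924. Also E[M_τ] = E[X_τ^2] − E[τ]. The walk exits at 0 or 192, with P(hit 192 first) = 118/192, so E[X_τ^2] = 192^2 · 118/192 + 0 = 22656. Thus E[τ] = E[X_τ^2] − E[M_τ] = 22656 − 13924 = 8732 = 118(192 − 118) = 8732.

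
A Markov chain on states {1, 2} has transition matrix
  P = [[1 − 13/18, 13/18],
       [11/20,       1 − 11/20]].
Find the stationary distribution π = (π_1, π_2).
π_1 = 99/229, π_2 = 130/229

Solve πP = π with π_1 + π_2 = 1. From πP = π: π_1 · (1 − 13/18) + π_2 · 11/20 = π_1 ⇒ π_2 · 11/20 = π_1 · 13/18 ⇒ π_2/π_1 = (13/18)/(11/20) = 130/99. Together with π_1 + π_2 = 1:
  π_1 = (11/20)/(13/18 + 11/20) = (11/20)/(229/180) = 99/229,
  π_2 = (13/18)/(13/18 + 11/20) = (13/18)/(229/180) = 130/229.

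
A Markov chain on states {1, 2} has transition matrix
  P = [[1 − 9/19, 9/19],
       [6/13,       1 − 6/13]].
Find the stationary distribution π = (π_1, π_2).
π_1 = 38/77, π_2 = 39/77

Solve πP = π with π_1 + π_2 = 1. From πP = π: π_1 · (1 − 9/19) + π_2 · 6/13 = π_1 ⇒ π_2 · 6/13 = π_1 · 9/19 ⇒ π_2/π_1 = (9/19)/(6/13) = 39/38. Together with π_1 + π_2 = 1:
  π_1 = (6/13)/(9/19 + 6/13) = (6/13)/(231/247) = 38/77,
  π_2 = (9/19)/(9/19 + 6/13) = (9/19)/(231/247) = 39/77.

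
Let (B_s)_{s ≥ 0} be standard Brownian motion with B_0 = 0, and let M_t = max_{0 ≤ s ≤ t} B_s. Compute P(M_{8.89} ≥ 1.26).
P(M_{8.89} ≥ 1.26) = 2·P(B_{8.89} ≥ 1.26) = 2(1 − Φ(1.26/√8.89)) ≈ 0.6726

By the reflection principle for Brownian motion, P(M_t ≥ a) = 2 · P(B_t ≥ a) for a ≥ 0. Since B_t ~ N(0, t), P(B_t ≥ 1.26) = 1 − Φ(1.26/√t) = 1 − Φ(1.26/√8.89) = 1 − Φ(0.4226). So
  P(M_{8.89} ≥ 1.26) = 2(1 − Φ(0.4226)) ≈ 0.6726.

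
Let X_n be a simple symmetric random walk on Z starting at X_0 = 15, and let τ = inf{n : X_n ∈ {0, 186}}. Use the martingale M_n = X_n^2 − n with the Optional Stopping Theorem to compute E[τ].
E[τ] = 2565

M_n = X_n^2 − n is a martingale (since E[X_{n+1}^2 | F_n] = X_n^2 + 1). By OST (τ has finite mean in a bounded region), E[M_τ] = E[M_0] = X_0^2 − 0 = 15^2 = 225. Also E[M_τ] = E[X_τ^2] − E[τ]. The walk exits at 0 or 186, with P(hit 186 first) = 15/186, so E[X_τ^2] = 186^2 · 15/186 + 0 = 2790. Thus E[τ] = E[X_τ^2] − E[M_τ] = 2790 − 225 = 2565 = 15(186 − 15) = 2565.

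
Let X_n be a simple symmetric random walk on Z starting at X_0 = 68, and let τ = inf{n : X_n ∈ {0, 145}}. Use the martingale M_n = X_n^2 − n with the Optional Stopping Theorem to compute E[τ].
E[τ] = 5236

M_n = X_n^2 − n is a martingale (since E[X_{n+1}^2 | F_n] = X_n^2 + 1). By OST (τ has finite mean in a bounded region), E[M_τ] = E[M_0] = X_0^2 − 0 = 68^2 = 4624. Also E[M_τ] = E[X_τ^2] − E[τ]. The walk exits at 0 or 145, with P(hit 145 first) = 68/145, so E[X_τ^2] = 145^2 · 68/145 + 0 = 9860. Thus E[τ] = E[X_τ^2] − E[M_τ] = 9860 − 4624 = 5236 = 68(145 − 68) = 5236.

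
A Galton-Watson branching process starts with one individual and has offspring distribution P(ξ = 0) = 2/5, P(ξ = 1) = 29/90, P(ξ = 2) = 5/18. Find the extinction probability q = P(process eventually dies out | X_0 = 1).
q = 1

Mean offspring μ = 0·2/5 + 1·29/90 + 2·5/18 = 79/90 ≤ 1. For μ ≤ 1 with offspring not concentrated at 1, the Galton-Watson process goes extinct almost surely, so q = 1.
(Algebraic check: The pgf is f(s) = 2/5 + 29/90·s + 5/18·s². The extinction probability q is the smallest fixed point of f in [0, 1]. Setting s = f(s):
  5/18·s² + (29/90 − 1)·s + 2/5 = 0
  5/18·s² − (2/5 + 5/18)·s + 2/5 = 0
which factors as (s − 1)·(5/18·s − 2/5) = 0, giving roots s = 1 and s = (2/5)/(5/18) = 36/25. Since 36/25 ≥ 1, the smallest root in [0, 1] is s = 1.)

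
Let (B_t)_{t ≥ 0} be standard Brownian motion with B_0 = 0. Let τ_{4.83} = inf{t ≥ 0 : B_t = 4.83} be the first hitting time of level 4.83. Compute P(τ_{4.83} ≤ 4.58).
P(τ_{4.83} ≤ 4.58) = 2(1 − Φ(4.83/√4.58)) = 2(1 − Φ(2.2569)) ≈ 0.0240

By the reflection principle for standard BM, P(τ_b ≤ t) = 2 · P(B_t ≥ b). Since B_t ~ N(0, t), P(B_t ≥ 4.83) = 1 − Φ(4.83/√t) = 1 − Φ(4.83/√4.58) = 1 − Φ(2.2569) ≈ 0.01201. Doubling: P(τ_{4.83} ≤ 4.58) ≈ 2 · 0.01201 = 0.02402 ≈ 0.0240.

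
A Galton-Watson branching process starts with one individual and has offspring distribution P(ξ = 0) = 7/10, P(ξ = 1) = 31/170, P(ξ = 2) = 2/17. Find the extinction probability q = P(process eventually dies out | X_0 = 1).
q = 1

Mean offspring μ = 0·7/10 + 1·31/170 + 2·2/17 = 71/170 ≤ 1. For μ ≤ 1 with offspring not concentrated at 1, the Galton-Watson process goes extinct almost surely, so q = 1.
(Algebraic check: The pgf is f(s) = 7/10 + 31/170·s + 2/17·s². The extinction probability q is the smallest fixed point of f in [0, 1]. Setting s = f(s):
  2/17·s² + (31/170 − 1)·s + 7/10 = 0
  2/17·s² − (7/10 + 2/17)·s + 7/10 = 0
which factors as (s − 1)·(2/17·s − 7/10) = 0, giving roots s = 1 and s = (7/10)/(2/17) = 119/20. Since 119/20 ≥ 1, the smallest root in [0, 1] is s = 1.)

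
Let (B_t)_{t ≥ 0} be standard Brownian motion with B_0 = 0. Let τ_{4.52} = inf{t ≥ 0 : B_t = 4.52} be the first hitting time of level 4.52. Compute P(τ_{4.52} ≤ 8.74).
P(τ_{4.52} ≤ 8.74) = 2(1 − Φ(4.52/√8.74)) = 2(1 − Φ(1.5289)) ≈ 0.1263

By the reflection principle for standard BM, P(τ_b ≤ t) = 2 · P(B_t ≥ b). Since B_t ~ N(0, t), P(B_t ≥ 4.52) = 1 − Φ(4.52/√t) = 1 − Φ(4.52/√8.74) = 1 − Φ(1.5289) ≈ 0.06314. Doubling: P(τ_{4.52} ≤ 8.74) ≈ 2 · 0.06314 = 0.12628 ≈ 0.1263.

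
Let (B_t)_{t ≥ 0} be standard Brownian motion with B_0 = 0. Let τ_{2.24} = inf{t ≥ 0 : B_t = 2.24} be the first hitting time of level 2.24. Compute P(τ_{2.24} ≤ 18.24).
P(τ_{2.24} ≤ 18.24) = 2(1 − Φ(2.24/√18.24)) = 2(1 − Φ(0.5245)) ≈ 0.5999

By the reflection principle for standard BM, P(τ_b ≤ t) = 2 · P(B_t ≥ b). Since B_t ~ N(0, t), P(B_t ≥ 2.24) = 1 − Φ(2.24/√t) = 1 − Φ(2.24/√18.24) = 1 − Φ(0.5245) ≈ 0.29997. Doubling: P(τ_{2.24} ≤ 18.24) ≈ 2 · 0.29997 = 0.59994 ≈ 0.5999.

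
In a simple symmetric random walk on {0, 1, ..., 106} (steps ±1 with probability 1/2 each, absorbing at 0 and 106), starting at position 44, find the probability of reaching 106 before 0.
P(hit 106 before 0) = 44/106 = 22/53

Let u_k = P(hit 106 before 0 | start at k). Then u_0 = 0, u_106 = 1, and u_k = u_{k-1}/2 + u_{k+1}/2 for 1 ≤ k ≤ 105. This harmonic recurrence is solved by u_k = k/106, giving u_44 = 44/106 = 22/53.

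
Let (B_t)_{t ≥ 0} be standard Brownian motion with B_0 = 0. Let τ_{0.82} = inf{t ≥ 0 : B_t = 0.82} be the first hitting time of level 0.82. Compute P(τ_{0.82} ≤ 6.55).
P(τ_{0.82} ≤ 6.55) = 2(1 − Φ(0.82/√6.55)) = 2(1 − Φ(0.3204)) ≈ 0.7487

By the reflection principle for standard BM, P(τ_b ≤ t) = 2 · P(B_t ≥ b). Since B_t ~ N(0, t), P(B_t ≥ 0.82) = 1 − Φ(0.82/√t) = 1 − Φ(0.82/√6.55) = 1 − Φ(0.3204) ≈ 0.37433. Doubling: P(τ_{0.82} ≤ 6.55) ≈ 2 · 0.37433 = 0.74866 ≈ 0.7487.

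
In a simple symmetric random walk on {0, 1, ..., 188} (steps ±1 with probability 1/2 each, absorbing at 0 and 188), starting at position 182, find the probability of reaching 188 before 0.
P(hit 188 before 0) = 182/188 = 91/94

Let u_k = P(hit 188 before 0 | start at k). Then u_0 = 0, u_188 = 1, and u_k = u_{k-1}/2 + u_{k+1}/2 for 1 ≤ k ≤ 187. This harmonic recurrence is solved by u_k = k/188, giving u_182 = 182/188 = 91/94.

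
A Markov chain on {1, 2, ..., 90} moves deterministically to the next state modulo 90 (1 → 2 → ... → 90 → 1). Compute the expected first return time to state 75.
E[T_75 | X_0 = 75] = 90

The chain cycles deterministically, so starting at state 75 it returns in exactly 90 steps. Equivalently, the stationary distribution is uniform π_j = 1/90 for every state j, so by Kac's formula E[T_75] = 1/π_75 = 90.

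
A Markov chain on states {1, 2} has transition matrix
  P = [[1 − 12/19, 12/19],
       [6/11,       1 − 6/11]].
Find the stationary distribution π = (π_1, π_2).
π_1 = 19/41, π_2 = 22/41

Solve πP = π with π_1 + π_2 = 1. From πP = π: π_1 · (1 − 12/19) + π_2 · 6/11 = π_1 ⇒ π_2 · 6/11 = π_1 · 12/19 ⇒ π_2/π_1 = (12/19)/(6/11) = 22/19. Together with π_1 + π_2 = 1:
  π_1 = (6/11)/(12/19 + 6/11) = (6/11)/(246/209) = 19/41,
  π_2 = (12/19)/(12/19 + 6/11) = (12/19)/(246/209) = 22/41.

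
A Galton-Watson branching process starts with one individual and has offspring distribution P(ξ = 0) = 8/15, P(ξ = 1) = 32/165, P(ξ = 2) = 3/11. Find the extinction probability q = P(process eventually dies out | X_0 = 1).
q = 1

Mean offspring μ = 0·8/15 + 1·32/165 + 2·3/11 = 122/165 ≤ 1. For μ ≤ 1 with offspring not concentrated at 1, the Galton-Watson process goes extinct almost surely, so q = 1.
(Algebraic check: The pgf is f(s) = 8/15 + 32/165·s + 3/11·s². The extinction probability q is the smallest fixed point of f in [0, 1]. Setting s = f(s):
  3/11·s² + (32/165 − 1)·s + 8/15 = 0
  3/11·s² − (8/15 + 3/11)·s + 8/15 = 0
which factors as (s − 1)·(3/11·s − 8/15) = 0, giving roots s = 1 and s = (8/15)/(3/11) = 88/45. Since 88/45 ≥ 1, the smallest root in [0, 1] is s = 1.)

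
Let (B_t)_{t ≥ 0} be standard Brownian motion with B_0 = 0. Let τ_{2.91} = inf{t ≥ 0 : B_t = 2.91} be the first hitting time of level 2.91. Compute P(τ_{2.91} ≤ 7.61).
P(τ_{2.91} ≤ 7.61) = 2(1 − Φ(2.91/√7.61)) = 2(1 − Φ(1.0549)) ≈ 0.2915

By the reflection principle for standard BM, P(τ_b ≤ t) = 2 · P(B_t ≥ b). Since B_t ~ N(0, t), P(B_t ≥ 2.91) = 1 − Φ(2.91/√t) = 1 − Φ(2.91/√7.61) = 1 − Φ(1.0549) ≈ 0.14574. Doubling: P(τ_{2.91} ≤ 7.61) ≈ 2 · 0.14574 = 0.29148 ≈ 0.2915.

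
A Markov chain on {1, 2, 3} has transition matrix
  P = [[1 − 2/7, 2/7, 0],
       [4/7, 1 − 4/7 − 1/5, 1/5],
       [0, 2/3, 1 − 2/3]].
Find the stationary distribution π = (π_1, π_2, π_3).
π = (20/33, 10/33, 1/11)

This is a birth-death chain on three states, which satisfies detailed balance: π_1 · P_{12} = π_2 · P_{21} and π_2 · P_{23} = π_3 · P_{32}.
From π_1 · 2/7 = π_2 · 4/7: π_2/π_1 = (2/7)/(4/7) = 1/2.
From π_2 · 1/5 = π_3 · 2/3: π_3/π_2 = (1/5)/(2/3) = 3/10.
Take π_1 proportional to 1; then unnormalized π = (1, 1/2, 3/20). Normalize by dividing by the sum 33/20:
  π = (20/33, 10/33, 1/11).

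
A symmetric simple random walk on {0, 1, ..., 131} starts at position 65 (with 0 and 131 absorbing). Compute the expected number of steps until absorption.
E[τ | X_0 = 65] = 4290

Let v_k = E[τ | X_0 = k]. Boundary: v_0 = v_131 = 0. Recurrence: v_k = 1 + (v_{k-1} + v_{k+1})/2 for 1 ≤ k ≤ 130. The particular solution to v_k − (v_{k-1} + v_{k+1})/2 = 1 is v_k = −k^2. Adding homogeneous solution A + B k and matching boundaries gives v_k = k (131 − k). Substituting k = 65: v_65 = 65 · 66 = 4290.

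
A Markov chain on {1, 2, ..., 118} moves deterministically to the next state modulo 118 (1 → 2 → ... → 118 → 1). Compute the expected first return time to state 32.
E[T_32 | X_0 = 32] = 118

The chain cycles deterministically, so starting at state 32 it returns in exactly 118 steps. Equivalently, the stationary distribution is uniform π_j = 1/118 for every state j, so by Kac's formula E[T_32] = 1/π_32 = 118.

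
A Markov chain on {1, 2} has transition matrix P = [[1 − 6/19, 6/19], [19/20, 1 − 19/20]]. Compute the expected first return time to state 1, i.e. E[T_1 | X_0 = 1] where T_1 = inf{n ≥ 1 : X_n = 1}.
E[T_1 | X_0 = 1] = 1/π_1 = 481/361

For an irreducible recurrent Markov chain with stationary distribution π, E[T_i | X_0 = i] = 1/π_i (Kac's formula). Here π_1 = (19/20)/(6/19 + 19/20) = (19/20)/(481/380) = 361/481, so E[T_1 | X_0 = 1] = 1/π_1 = (6/19 + 19/20)/(19/20) = (481/380)/(19/20) = 481/361.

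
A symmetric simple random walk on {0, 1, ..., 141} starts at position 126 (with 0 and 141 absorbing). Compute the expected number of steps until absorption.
E[τ | X_0 = 126] = 1890

Let v_k = E[τ | X_0 = k]. Boundary: v_0 = v_141 = 0. Recurrence: v_k = 1 + (v_{k-1} + v_{k+1})/2 for 1 ≤ k ≤ 140. The particular solution to v_k − (v_{k-1} + v_{k+1})/2 = 1 is v_k = −k^2. Adding homogeneous solution A + B k and matching boundaries gives v_k = k (141 − k). Substituting k = 126: v_126 = 126 · 15 = 1890.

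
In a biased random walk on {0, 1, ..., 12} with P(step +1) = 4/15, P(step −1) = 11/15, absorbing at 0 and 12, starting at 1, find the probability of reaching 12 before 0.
P(hit 12 before 0) = (1 − (11/4)^1) / (1 − (11/4)^12) = 4194304/448344514215

Let u_k denote P(reach 12 before 0 | start at k). Boundary: u_0 = 0, u_12 = 1. Recurrence: u_k = 4/15·u_{k+1} + 11/15·u_{k-1} for 1 ≤ k ≤ 11. Try u_k = A + B·r^k with r = q/p = (11/15)/(4/15) = 11/4. Substitution satisfies the recurrence; boundary conditions give:
  u_k = (1 − r^k) / (1 − r^N) = (1 − (11/4)^1) / (1 − (11/4)^12) = 4194304/448344514215.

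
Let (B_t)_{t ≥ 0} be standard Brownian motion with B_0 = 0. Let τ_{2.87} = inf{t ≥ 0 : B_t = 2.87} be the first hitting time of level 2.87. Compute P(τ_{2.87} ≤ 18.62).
P(τ_{2.87} ≤ 18.62) = 2(1 − Φ(2.87/√18.62)) = 2(1 − Φ(0.6651)) ≈ 0.5060

By the reflection principle for standard BM, P(τ_b ≤ t) = 2 · P(B_t ≥ b). Since B_t ~ N(0, t), P(B_t ≥ 2.87) = 1 − Φ(2.87/√t) = 1 − Φ(2.87/√18.62) = 1 − Φ(0.6651) ≈ 0.25299. Doubling: P(τ_{2.87} ≤ 18.62) ≈ 2 · 0.25299 = 0.50598 ≈ 0.5060.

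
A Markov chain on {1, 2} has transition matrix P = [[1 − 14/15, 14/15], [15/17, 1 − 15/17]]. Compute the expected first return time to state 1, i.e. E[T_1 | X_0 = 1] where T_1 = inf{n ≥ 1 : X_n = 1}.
E[T_1 | X_0 = 1] = 1/π_1 = 463/225

For an irreducible recurrent Markov chain with stationary distribution π, E[T_i | X_0 = i] = 1/π_i (Kac's formula). Here π_1 = (15/17)/(14/15 + 15/17) = (15/17)/(463/255) = 225/463, so E[T_1 | X_0 = 1] = 1/π_1 = (14/15 + 15/17)/(15/17) = (463/255)/(15/17) = 463/225.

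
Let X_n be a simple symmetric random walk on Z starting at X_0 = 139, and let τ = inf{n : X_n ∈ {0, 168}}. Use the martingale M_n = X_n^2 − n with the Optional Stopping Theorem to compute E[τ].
E[τ] = 4031

M_n = X_n^2 − n is a martingale (since E[X_{n+1}^2 | F_n] = X_n^2 + 1). By OST (τ has finite mean in a bounded region), E[M_τ] = E[M_0] = X_0^2 − 0 = 139^2 = 19321. Also E[M_τ] = E[X_τ^2] − E[τ]. The walk exits at 0 or 168, with P(hit 168 first) = 139/168, so E[X_τ^2] = 168^2 · 139/168 + 0 = 23352. Thus E[τ] = E[X_τ^2] − E[M_τ] = 23352 − 19321 = 4031 = 139(168 − 139) = 4031.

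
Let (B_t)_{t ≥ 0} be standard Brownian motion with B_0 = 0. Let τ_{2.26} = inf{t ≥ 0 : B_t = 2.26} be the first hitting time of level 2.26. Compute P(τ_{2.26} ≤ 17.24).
P(τ_{2.26} ≤ 17.24) = 2(1 − Φ(2.26/√17.24)) = 2(1 − Φ(0.5443)) ≈ 0.5862

By the reflection principle for standard BM, P(τ_b ≤ t) = 2 · P(B_t ≥ b). Since B_t ~ N(0, t), P(B_t ≥ 2.26) = 1 − Φ(2.26/√t) = 1 − Φ(2.26/√17.24) = 1 − Φ(0.5443) ≈ 0.29312. Doubling: P(τ_{2.26} ≤ 17.24) ≈ 2 · 0.29312 = 0.58624 ≈ 0.5862.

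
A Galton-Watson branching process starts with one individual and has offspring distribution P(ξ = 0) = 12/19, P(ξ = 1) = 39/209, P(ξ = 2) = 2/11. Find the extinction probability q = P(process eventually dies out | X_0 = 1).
q = 1

Mean offspring μ = 0·12/19 + 1·39/209 + 2·2/11 = 115/209 ≤ 1. For μ ≤ 1 with offspring not concentrated at 1, the Galton-Watson process goes extinct almost surely, so q = 1.
(Algebraic check: The pgf is f(s) = 12/19 + 39/209·s + 2/11·s². The extinction probability q is the smallest fixed point of f in [0, 1]. Setting s = f(s):
  2/11·s² + (39/209 − 1)·s + 12/19 = 0
  2/11·s² − (12/19 + 2/11)·s + 12/19 = 0
which factors as (s − 1)·(2/11·s − 12/19) = 0, giving roots s = 1 and s = (12/19)/(2/11) = 66/19. Since 66/19 ≥ 1, the smallest root in [0, 1] is s = 1.)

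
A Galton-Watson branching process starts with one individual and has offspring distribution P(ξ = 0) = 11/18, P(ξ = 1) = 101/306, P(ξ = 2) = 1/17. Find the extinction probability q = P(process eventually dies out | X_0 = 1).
q = 1

Mean offspring μ = 0·11/18 + 1·101/306 + 2·1/17 = 137/306 ≤ 1. For μ ≤ 1 with offspring not concentrated at 1, the Galton-Watson process goes extinct almost surely, so q = 1.
(Algebraic check: The pgf is f(s) = 11/18 + 101/306·s + 1/17·s². The extinction probability q is the smallest fixed point of f in [0, 1]. Setting s = f(s):
  1/17·s² + (101/306 − 1)·s + 11/18 = 0
  1/17·s² − (11/18 + 1/17)·s + 11/18 = 0
which factors as (s − 1)·(1/17·s − 11/18) = 0, giving roots s = 1 and s = (11/18)/(1/17) = 187/18. Since 187/18 ≥ 1, the smallest root in [0, 1] is s = 1.)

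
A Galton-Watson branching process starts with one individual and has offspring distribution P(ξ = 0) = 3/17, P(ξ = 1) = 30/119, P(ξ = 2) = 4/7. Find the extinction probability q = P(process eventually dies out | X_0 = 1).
q = 21/68

The pgf is f(s) = 3/17 + 30/119·s + 4/7·s². The extinction probability q is the smallest fixed point of f in [0, 1]. Setting s = f(s):
  4/7·s² + (30/119 − 1)·s + 3/17 = 0
  4/7·s² − (3/17 + 4/7)·s + 3/17 = 0
which factors as (s − 1)·(4/7·s − 3/17) = 0, giving roots s = 1 and s = (3/17)/(4/7) = 21/68.
Mean offspring μ = 30/119 + 2·4/7 = 166/119 > 1 (supercritical), so q < 1. The extinction probability is the smaller root: q = (3/17)/(4/7) = 21/68.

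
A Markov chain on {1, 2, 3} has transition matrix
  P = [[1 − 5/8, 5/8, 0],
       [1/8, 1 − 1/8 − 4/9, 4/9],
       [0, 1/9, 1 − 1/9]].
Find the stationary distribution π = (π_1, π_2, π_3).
π = (1/26, 5/26, 10/13)

This is a birth-death chain on three states, which satisfies detailed balance: π_1 · P_{12} = π_2 · P_{21} and π_2 · P_{23} = π_3 · P_{32}.
From π_1 · 5/8 = π_2 · 1/8: π_2/π_1 = (5/8)/(1/8) = 5.
From π_2 · 4/9 = π_3 · 1/9: π_3/π_2 = (4/9)/(1/9) = 4.
Take π_1 proportional to 1; then unnormalized π = (1, 5, 20). Normalize by dividing by the sum 26:
  π = (1/26, 5/26, 10/13).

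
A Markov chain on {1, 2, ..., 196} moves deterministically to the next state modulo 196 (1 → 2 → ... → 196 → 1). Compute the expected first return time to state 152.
E[T_152 | X_0 = 152] = 196

The chain cycles deterministically, so starting at state 152 it returns in exactly 196 steps. Equivalently, the stationary distribution is uniform π_j = 1/196 for every state j, so by Kac's formula E[T_152] = 1/π_152 = 196.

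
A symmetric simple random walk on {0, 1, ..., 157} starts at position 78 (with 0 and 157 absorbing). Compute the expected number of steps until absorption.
E[τ | X_0 = 78] = 6162

Let v_k = E[τ | X_0 = k]. Boundary: v_0 = v_157 = 0. Recurrence: v_k = 1 + (v_{k-1} + v_{k+1})/2 for 1 ≤ k ≤ 156. The particular solution to v_k − (v_{k-1} + v_{k+1})/2 = 1 is v_k = −k^2. Adding homogeneous solution A + B k and matching boundaries gives v_k = k (157 − k). Substituting k = 78: v_78 = 78 · 79 = 6162.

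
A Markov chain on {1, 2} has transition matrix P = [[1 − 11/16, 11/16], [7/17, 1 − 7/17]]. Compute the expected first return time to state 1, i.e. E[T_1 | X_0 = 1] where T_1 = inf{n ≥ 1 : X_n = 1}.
E[T_1 | X_0 = 1] = 1/π_1 = 299/112

For an irreducible recurrent Markov chain with stationary distribution π, E[T_i | X_0 = i] = 1/π_i (Kac's formula). Here π_1 = (7/17)/(11/16 + 7/17) = (7/17)/(299/272) = 112/299, so E[T_1 | X_0 = 1] = 1/π_1 = (11/16 + 7/17)/(7/17) = (299/272)/(7/17) = 299/112.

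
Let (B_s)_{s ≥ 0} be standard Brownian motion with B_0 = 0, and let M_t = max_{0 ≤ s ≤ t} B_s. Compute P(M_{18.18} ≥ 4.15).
P(M_{18.18} ≥ 4.15) = 2·P(B_{18.18} ≥ 4.15) = 2(1 − Φ(4.15/√18.18)) ≈ 0.3304

By the reflection principle for Brownian motion, P(M_t ≥ a) = 2 · P(B_t ≥ a) for a ≥ 0. Since B_t ~ N(0, t), P(B_t ≥ 4.15) = 1 − Φ(4.15/√t) = 1 − Φ(4.15/√18.18) = 1 − Φ(0.9733). So
  P(M_{18.18} ≥ 4.15) = 2(1 − Φ(0.9733)) ≈ 0.3304.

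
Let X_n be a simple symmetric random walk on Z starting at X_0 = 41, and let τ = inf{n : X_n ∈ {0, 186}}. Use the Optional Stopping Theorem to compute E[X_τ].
E[X_τ] = 41

X_n is a martingale and τ is a bounded-mean stopping time (indeed τ is finite a.s. with bounded expectation since the walk is in a bounded region). By the OST, E[X_τ] = E[X_0] = 41. Equivalently: E[X_τ] = 186 · P(hit 186 first) + 0 · P(hit 0 first) = 186 · (41/186) = 41.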